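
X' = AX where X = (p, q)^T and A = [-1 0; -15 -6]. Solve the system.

Coefficient matrix A = [[-1, 0], [-15, -6]].
Characteristic polynomial det(A - λI) = λ^2 + 7λ + 6 = 0.
Eigenvalues λ = -6, -1.
For λ=-6: (A-λI) row 1 is [5, 0], so an eigenvector is (0, 1).
For λ=-1: (A-λI) row 2 is [-15, -5], so an eigenvector is (1, -3).
General solution: K_1e^(-6t)(0,1) + K_2e^(-t)(1,-3).

p(t) = K_2e^(-t), q(t) = K_1e^(-6t) - 3K_2e^(-t)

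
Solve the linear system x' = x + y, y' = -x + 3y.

Coefficient matrix A = [[1, 1], [-1, 3]].
Characteristic polynomial det(A - λI) = λ^2 - 4λ + 4 = 0.
Single eigenvalue λ = 2 with algebraic multiplicity 2.
Eigenvector v = (1,1); generalized eigenvector w with (A-λI)w=v is (1,2).
General solution: e^(2t)[C_1·v + C_2·(t·v + w)].

x(t) = C_1e^(2t) + C_2te^(2t) + C_2e^(2t), y(t) = C_1e^(2t) + C_2te^(2t) + 2C_2e^(2t)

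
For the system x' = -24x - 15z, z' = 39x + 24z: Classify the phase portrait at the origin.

center

A = [[-24,-15],[39,24]]; det(A-λI) = λ^2 + 9.
λ = 0 ± 3i: zero real part.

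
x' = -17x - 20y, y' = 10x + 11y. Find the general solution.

x(t) = 3c_1e^(-3t)sin(2t) + c_1e^(-3t)cos(2t) + c_2e^(-3t)sin(2t) - 3c_2e^(-3t)cos(2t), y(t) = -2c_1e^(-3t)sin(2t) - c_1e^(-3t)cos(2t) - c_2e^(-3t)sin(2t) + 2c_2e^(-3t)cos(2t)

Coefficient matrix A = [[-17, -20], [10, 11]].
Characteristic polynomial det(A - λI) = λ^2 + 6λ + 13 = 0.
Eigenvalues λ = -3 ± 2i (complex conjugate pair).
For λ=-3+2i: an eigenvector is (1,-1) - i(3,-2) = (1 - 3i, -1 + 2i).
A real fundamental pair from Re and Im of e^((-3+2i)t)v: X_1 = e^(-3t)(cos(2t)·(1,-1) + sin(2t)·(3,-2)), X_2 = e^(-3t)(sin(2t)·(1,-1) - cos(2t)·(3,-2)).
General solution: c_1X_1 + c_2X_2.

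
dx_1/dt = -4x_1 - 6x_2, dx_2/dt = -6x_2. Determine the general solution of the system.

Coefficient matrix A = [[-4, -6], [0, -6]].
Characteristic polynomial det(A - λI) = λ^2 + 10λ + 24 = 0.
Eigenvalues λ = -4, -6.
For λ=-4: (A-λI) row 1 is [0, -6], so an eigenvector is (-1, 0).
For λ=-6: (A-λI) row 1 is [2, -6], so an eigenvector is (3, 1).
General solution: K_1e^(-4t)(-1,0) + K_2e^(-6t)(3,1).

x_1(t) = -K_1e^(-4t) + 3K_2e^(-6t), x_2(t) = K_2e^(-6t)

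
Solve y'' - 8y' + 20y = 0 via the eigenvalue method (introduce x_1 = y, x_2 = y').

y(t) = K_1e^(4t)cos(2t) + K_2e^(4t)sin(2t)

Let x_1 = y, x_2 = y'. Then x_1' = x_2 and x_2' = -20x_1 + 8x_2.
A = [[0,1],[-20,8]]; det(A-λI) = λ^2 - 8λ + 20.
Eigenvalues λ = 4 ± 2i.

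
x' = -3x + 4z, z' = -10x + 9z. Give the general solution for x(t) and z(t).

Coefficient matrix A = [[-3, 4], [-10, 9]].
Characteristic polynomial det(A - λI) = λ^2 - 6λ + 13 = 0.
Eigenvalues λ = 3 ± 2i (complex conjugate pair).
For λ=3+2i: an eigenvector is (1,2) - i(1,1) = (1 - i, 2 - i).
A real fundamental pair from Re and Im of e^((3+2i)t)v: X_1 = e^(3t)(cos(2t)·(1,2) + sin(2t)·(1,1)), X_2 = e^(3t)(sin(2t)·(1,2) - cos(2t)·(1,1)).
General solution: C_1X_1 + C_2X_2.

x(t) = C_1e^(3t)sin(2t) + C_1e^(3t)cos(2t) + C_2e^(3t)sin(2t) - C_2e^(3t)cos(2t), z(t) = C_1e^(3t)sin(2t) + 2C_1e^(3t)cos(2t) + 2C_2e^(3t)sin(2t) - C_2e^(3t)cos(2t)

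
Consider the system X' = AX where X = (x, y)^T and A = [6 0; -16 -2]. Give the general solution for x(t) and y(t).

x(t) = c_1e^(6t), y(t) = -2c_1e^(6t) + c_2e^(-2t)

Coefficient matrix A = [[6, 0], [-16, -2]].
Characteristic polynomial det(A - λI) = λ^2 - 4λ - 12 = 0.
Eigenvalues λ = 6, -2.
For λ=6: (A-λI) row 2 is [-16, -8], so an eigenvector is (1, -2).
For λ=-2: (A-λI) row 1 is [8, 0], so an eigenvector is (0, 1).
General solution: c_1e^(6t)(1,-2) + c_2e^(-2t)(0,1).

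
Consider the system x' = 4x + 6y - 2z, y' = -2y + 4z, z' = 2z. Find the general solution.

Coefficient matrix A = [[4, 6, -2], [0, -2, 4], [0, 0, 2]].
det(A - λI) = 0 gives eigenvalues λ = -2, 4, 2.
For λ=-2: eigenvector (-1,1,0).
For λ=4: eigenvector (1,0,0).
For λ=2: eigenvector (-2,1,1).
General solution: c_1e^(-2t)(-1,1,0) + c_2e^(4t)(1,0,0) + c_3e^(2t)(-2,1,1).

x(t) = -c_1e^(-2t) + c_2e^(4t) - 2c_3e^(2t), y(t) = c_1e^(-2t) + c_3e^(2t), z(t) = c_3e^(2t)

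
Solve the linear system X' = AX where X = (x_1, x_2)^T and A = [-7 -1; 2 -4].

Coefficient matrix A = [[-7, -1], [2, -4]].
Characteristic polynomial det(A - λI) = λ^2 + 11λ + 30 = 0.
Eigenvalues λ = -5, -6.
For λ=-5: (A-λI) row 1 is [-2, -1], so an eigenvector is (-1, 2).
For λ=-6: (A-λI) row 1 is [-1, -1], so an eigenvector is (-1, 1).
General solution: c_1e^(-5t)(-1,2) + c_2e^(-6t)(-1,1).

x_1(t) = -c_1e^(-5t) - c_2e^(-6t), x_2(t) = 2c_1e^(-5t) + c_2e^(-6t)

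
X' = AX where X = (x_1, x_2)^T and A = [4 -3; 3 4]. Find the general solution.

x_1(t) = K_1e^(4t)sin(3t) - K_2e^(4t)cos(3t), x_2(t) = -K_1e^(4t)cos(3t) - K_2e^(4t)sin(3t)

Coefficient matrix A = [[4, -3], [3, 4]].
Characteristic polynomial det(A - λI) = λ^2 - 8λ + 25 = 0.
Eigenvalues λ = 4 ± 3i (complex conjugate pair).
For λ=4+3i: an eigenvector is (0,-1) - i(1,0) = (0 - i, -1).
A real fundamental pair from Re and Im of e^((4+3i)t)v: X_1 = e^(4t)(cos(3t)·(0,-1) + sin(3t)·(1,0)), X_2 = e^(4t)(sin(3t)·(0,-1) - cos(3t)·(1,0)).
General solution: K_1X_1 + K_2X_2.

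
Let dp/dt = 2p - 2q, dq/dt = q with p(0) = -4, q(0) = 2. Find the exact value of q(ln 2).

4

A = [[2,-2],[0,1]]; eigenvalues λ = 2, 1.
Eigenvectors: (1,0) for λ=2, (-2,-1) for λ=1.
From the initial condition, c_1 = -8, c_2 = -2.
q(ln 2) = (-8)(2^2)(0) + (-2)(2^1)(-1) = 4.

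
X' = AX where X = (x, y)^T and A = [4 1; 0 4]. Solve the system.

x(t) = K_1e^(4t) + K_2te^(4t) + 2K_2e^(4t), y(t) = K_2e^(4t)

Coefficient matrix A = [[4, 1], [0, 4]].
Characteristic polynomial det(A - λI) = λ^2 - 8λ + 16 = 0.
Single eigenvalue λ = 4 with algebraic multiplicity 2.
Eigenvector v = (1,0); generalized eigenvector w with (A-λI)w=v is (2,1).
General solution: e^(4t)[K_1·v + K_2·(t·v + w)].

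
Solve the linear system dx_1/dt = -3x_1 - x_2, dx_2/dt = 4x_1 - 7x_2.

x_1(t) = C_1e^(-5t) + C_2te^(-5t) + 2C_2e^(-5t), x_2(t) = 2C_1e^(-5t) + 2C_2te^(-5t) + 3C_2e^(-5t)

Coefficient matrix A = [[-3, -1], [4, -7]].
Characteristic polynomial det(A - λI) = λ^2 + 10λ + 25 = 0.
Single eigenvalue λ = -5 with algebraic multiplicity 2.
Eigenvector v = (1,2); generalized eigenvector w with (A-λI)w=v is (2,3).
General solution: e^(-5t)[C_1·v + C_2·(t·v + w)].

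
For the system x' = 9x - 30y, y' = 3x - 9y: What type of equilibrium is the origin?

center

A = [[9,-30],[3,-9]]; det(A-λI) = λ^2 + 9.
λ = 0 ± 3i: zero real part.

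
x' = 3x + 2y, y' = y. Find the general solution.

x(t) = -c_1e^(t) + c_2e^(3t), y(t) = c_1e^(t)

Coefficient matrix A = [[3, 2], [0, 1]].
Characteristic polynomial det(A - λI) = λ^2 - 4λ + 3 = 0.
Eigenvalues λ = 1, 3.
For λ=1: (A-λI) row 1 is [2, 2], so an eigenvector is (-1, 1).
For λ=3: (A-λI) row 1 is [0, 2], so an eigenvector is (1, 0).
General solution: c_1e^(t)(-1,1) + c_2e^(3t)(1,0).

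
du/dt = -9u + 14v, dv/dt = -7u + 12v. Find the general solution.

Coefficient matrix A = [[-9, 14], [-7, 12]].
Characteristic polynomial det(A - λI) = λ^2 - 3λ - 10 = 0.
Eigenvalues λ = -2, 5.
For λ=-2: (A-λI) row 1 is [-7, 14], so an eigenvector is (2, 1).
For λ=5: (A-λI) row 1 is [-14, 14], so an eigenvector is (1, 1).
General solution: K_1e^(-2t)(2,1) + K_2e^(5t)(1,1).

u(t) = 2K_1e^(-2t) + K_2e^(5t), v(t) = K_1e^(-2t) + K_2e^(5t)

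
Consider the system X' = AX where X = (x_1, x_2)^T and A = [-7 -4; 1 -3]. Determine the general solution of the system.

Coefficient matrix A = [[-7, -4], [1, -3]].
Characteristic polynomial det(A - λI) = λ^2 + 10λ + 25 = 0.
Single eigenvalue λ = -5 with algebraic multiplicity 2.
Eigenvector v = (-2,1); generalized eigenvector w with (A-λI)w=v is (3,-1).
General solution: e^(-5t)[K_1·v + K_2·(t·v + w)].

x_1(t) = -2K_1e^(-5t) - 2K_2te^(-5t) + 3K_2e^(-5t), x_2(t) = K_1e^(-5t) + K_2te^(-5t) - K_2e^(-5t)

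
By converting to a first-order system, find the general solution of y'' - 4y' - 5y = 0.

Let x_1 = y, x_2 = y'. Then x_1' = x_2 and x_2' = 5x_1 + 4x_2.
A = [[0,1],[5,4]]; det(A-λI) = λ^2 - 4λ - 5.
Eigenvalues λ = 5, -1 with eigenvectors (1,5), (1,-1).

y(t) = C_1e^(5t) + C_2e^(-t)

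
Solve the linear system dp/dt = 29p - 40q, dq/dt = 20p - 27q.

Coefficient matrix A = [[29, -40], [20, -27]].
Characteristic polynomial det(A - λI) = λ^2 - 2λ + 17 = 0.
Eigenvalues λ = 1 ± 4i (complex conjugate pair).
For λ=1+4i: an eigenvector is (1,1) - i(-3,-2) = (1 + 3i, 1 + 2i).
A real fundamental pair from Re and Im of e^((1+4i)t)v: X_1 = e^(t)(cos(4t)·(1,1) + sin(4t)·(-3,-2)), X_2 = e^(t)(sin(4t)·(1,1) - cos(4t)·(-3,-2)).
General solution: K_1X_1 + K_2X_2.

p(t) = -3K_1e^(t)sin(4t) + K_1e^(t)cos(4t) + K_2e^(t)sin(4t) + 3K_2e^(t)cos(4t), q(t) = -2K_1e^(t)sin(4t) + K_1e^(t)cos(4t) + K_2e^(t)sin(4t) + 2K_2e^(t)cos(4t)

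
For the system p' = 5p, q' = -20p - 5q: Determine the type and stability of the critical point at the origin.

saddle

A = [[5,0],[-20,-5]]; det(A-λI) = λ^2 - 25.
λ = -5, 5: opposite signs.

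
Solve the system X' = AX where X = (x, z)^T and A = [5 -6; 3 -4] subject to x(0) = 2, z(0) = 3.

Coefficient matrix A = [[5, -6], [3, -4]].
Characteristic polynomial det(A - λI) = λ^2 - λ - 2 = 0.
Eigenvalues λ = -1, 2.
For λ=-1: (A-λI) row 1 is [6, -6], so an eigenvector is (1, 1).
For λ=2: (A-λI) row 1 is [3, -6], so an eigenvector is (-2, -1).
General solution: c_1e^(-t)(1,1) + c_2e^(2t)(-2,-1).
Applying x(0)=2, z(0)=3 gives c_1=4, c_2=1.

x(t) = -2e^(2t) + 4e^(-t), z(t) = -e^(2t) + 4e^(-t)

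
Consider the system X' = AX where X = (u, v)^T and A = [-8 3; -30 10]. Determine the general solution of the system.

u(t) = K_1e^(t)cos(3t) + K_2e^(t)sin(3t), v(t) = -K_1e^(t)sin(3t) + 3K_1e^(t)cos(3t) + 3K_2e^(t)sin(3t) + K_2e^(t)cos(3t)

Coefficient matrix A = [[-8, 3], [-30, 10]].
Characteristic polynomial det(A - λI) = λ^2 - 2λ + 10 = 0.
Eigenvalues λ = 1 ± 3i (complex conjugate pair).
For λ=1+3i: an eigenvector is (1,3) - i(0,-1) = (1, 3 + i).
A real fundamental pair from Re and Im of e^((1+3i)t)v: X_1 = e^(t)(cos(3t)·(1,3) + sin(3t)·(0,-1)), X_2 = e^(t)(sin(3t)·(1,3) - cos(3t)·(0,-1)).
General solution: K_1X_1 + K_2X_2.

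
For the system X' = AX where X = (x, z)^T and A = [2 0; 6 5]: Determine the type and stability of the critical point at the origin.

A = [[2,0],[6,5]]; det(A-λI) = λ^2 - 7λ + 10.
λ = 5, 2: both positive.

unstable node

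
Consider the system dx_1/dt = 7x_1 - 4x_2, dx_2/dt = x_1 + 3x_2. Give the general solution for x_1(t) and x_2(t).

x_1(t) = -2c_1e^(5t) - 2c_2te^(5t) + 3c_2e^(5t), x_2(t) = -c_1e^(5t) - c_2te^(5t) + 2c_2e^(5t)

Coefficient matrix A = [[7, -4], [1, 3]].
Characteristic polynomial det(A - λI) = λ^2 - 10λ + 25 = 0.
Single eigenvalue λ = 5 with algebraic multiplicity 2.
Eigenvector v = (-2,-1); generalized eigenvector w with (A-λI)w=v is (3,2).
General solution: e^(5t)[c_1·v + c_2·(t·v + w)].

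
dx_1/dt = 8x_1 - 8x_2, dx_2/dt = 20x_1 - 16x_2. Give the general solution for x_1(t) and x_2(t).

Coefficient matrix A = [[8, -8], [20, -16]].
Characteristic polynomial det(A - λI) = λ^2 + 8λ + 32 = 0.
Eigenvalues λ = -4 ± 4i (complex conjugate pair).
For λ=-4+4i: an eigenvector is (1,1) - i(1,2) = (1 - i, 1 - 2i).
A real fundamental pair from Re and Im of e^((-4+4i)t)v: X_1 = e^(-4t)(cos(4t)·(1,1) + sin(4t)·(1,2)), X_2 = e^(-4t)(sin(4t)·(1,1) - cos(4t)·(1,2)).
General solution: C_1X_1 + C_2X_2.

x_1(t) = C_1e^(-4t)sin(4t) + C_1e^(-4t)cos(4t) + C_2e^(-4t)sin(4t) - C_2e^(-4t)cos(4t), x_2(t) = 2C_1e^(-4t)sin(4t) + C_1e^(-4t)cos(4t) + C_2e^(-4t)sin(4t) - 2C_2e^(-4t)cos(4t)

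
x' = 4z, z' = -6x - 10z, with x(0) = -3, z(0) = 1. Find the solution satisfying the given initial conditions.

x(t) = -7e^(-4t) + 4e^(-6t), z(t) = 7e^(-4t) - 6e^(-6t)

Coefficient matrix A = [[0, 4], [-6, -10]].
Characteristic polynomial det(A - λI) = λ^2 + 10λ + 24 = 0.
Eigenvalues λ = -4, -6.
For λ=-4: (A-λI) row 1 is [4, 4], so an eigenvector is (-1, 1).
For λ=-6: (A-λI) row 1 is [6, 4], so an eigenvector is (-2, 3).
General solution: c_1e^(-4t)(-1,1) + c_2e^(-6t)(-2,3).
Applying x(0)=-3, z(0)=1 gives c_1=7, c_2=-2.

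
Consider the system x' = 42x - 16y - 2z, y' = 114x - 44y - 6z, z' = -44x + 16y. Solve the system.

Coefficient matrix A = [[42, -16, -2], [114, -44, -6], [-44, 16, 0]].
det(A - λI) = 0 gives eigenvalues λ = -2, -4, 4.
For λ=-2: eigenvector (-1,-3,2).
For λ=-4: eigenvector (1,3,-1).
For λ=4: eigenvector (2,5,-2).
General solution: C_1e^(-2t)(-1,-3,2) + C_2e^(-4t)(1,3,-1) + C_3e^(4t)(2,5,-2).

x(t) = -C_1e^(-2t) + C_2e^(-4t) + 2C_3e^(4t), y(t) = -3C_1e^(-2t) + 3C_2e^(-4t) + 5C_3e^(4t), z(t) = 2C_1e^(-2t) - C_2e^(-4t) - 2C_3e^(4t)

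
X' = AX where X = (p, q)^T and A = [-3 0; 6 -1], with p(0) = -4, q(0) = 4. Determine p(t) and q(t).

Coefficient matrix A = [[-3, 0], [6, -1]].
Characteristic polynomial det(A - λI) = λ^2 + 4λ + 3 = 0.
Eigenvalues λ = -3, -1.
For λ=-3: (A-λI) row 2 is [6, 2], so an eigenvector is (-1, 3).
For λ=-1: (A-λI) row 1 is [-2, 0], so an eigenvector is (0, 1).
General solution: c_1e^(-3t)(-1,3) + c_2e^(-t)(0,1).
Applying p(0)=-4, q(0)=4 gives c_1=4, c_2=-8.

p(t) = -4e^(-3t), q(t) = -8e^(-t) + 12e^(-3t)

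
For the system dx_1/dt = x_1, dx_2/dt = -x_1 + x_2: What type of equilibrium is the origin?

A = [[1,0],[-1,1]]; det(A-λI) = λ^2 - 2λ + 1.
repeated λ = 1 with a single eigenvector.

unstable improper node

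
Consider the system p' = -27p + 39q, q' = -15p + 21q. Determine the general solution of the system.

p(t) = 3C_1e^(-3t)sin(3t) - 2C_1e^(-3t)cos(3t) - 2C_2e^(-3t)sin(3t) - 3C_2e^(-3t)cos(3t), q(t) = 2C_1e^(-3t)sin(3t) - C_1e^(-3t)cos(3t) - C_2e^(-3t)sin(3t) - 2C_2e^(-3t)cos(3t)

Coefficient matrix A = [[-27, 39], [-15, 21]].
Characteristic polynomial det(A - λI) = λ^2 + 6λ + 18 = 0.
Eigenvalues λ = -3 ± 3i (complex conjugate pair).
For λ=-3+3i: an eigenvector is (-2,-1) - i(3,2) = (-2 - 3i, -1 - 2i).
A real fundamental pair from Re and Im of e^((-3+3i)t)v: X_1 = e^(-3t)(cos(3t)·(-2,-1) + sin(3t)·(3,2)), X_2 = e^(-3t)(sin(3t)·(-2,-1) - cos(3t)·(3,2)).
General solution: C_1X_1 + C_2X_2.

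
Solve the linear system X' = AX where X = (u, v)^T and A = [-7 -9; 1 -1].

Coefficient matrix A = [[-7, -9], [1, -1]].
Characteristic polynomial det(A - λI) = λ^2 + 8λ + 16 = 0.
Single eigenvalue λ = -4 with algebraic multiplicity 2.
Eigenvector v = (-3,1); generalized eigenvector w with (A-λI)w=v is (-2,1).
General solution: e^(-4t)[C_1·v + C_2·(t·v + w)].

u(t) = -3C_1e^(-4t) - 3C_2te^(-4t) - 2C_2e^(-4t), v(t) = C_1e^(-4t) + C_2te^(-4t) + C_2e^(-4t)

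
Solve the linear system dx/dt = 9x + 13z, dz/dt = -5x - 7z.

Coefficient matrix A = [[9, 13], [-5, -7]].
Characteristic polynomial det(A - λI) = λ^2 - 2λ + 2 = 0.
Eigenvalues λ = 1 ± i (complex conjugate pair).
For λ=1+i: an eigenvector is (3,-2) - i(-2,1) = (3 + 2i, -2 - i).
A real fundamental pair from Re and Im of e^((1+i)t)v: X_1 = e^(t)(cos(t)·(3,-2) + sin(t)·(-2,1)), X_2 = e^(t)(sin(t)·(3,-2) - cos(t)·(-2,1)).
General solution: C_1X_1 + C_2X_2.

x(t) = -2C_1e^(t)sin(t) + 3C_1e^(t)cos(t) + 3C_2e^(t)sin(t) + 2C_2e^(t)cos(t), z(t) = C_1e^(t)sin(t) - 2C_1e^(t)cos(t) - 2C_2e^(t)sin(t) - C_2e^(t)cos(t)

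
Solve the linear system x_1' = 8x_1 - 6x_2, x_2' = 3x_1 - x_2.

x_1(t) = 2C_1e^(5t) + C_2e^(2t), x_2(t) = C_1e^(5t) + C_2e^(2t)

Coefficient matrix A = [[8, -6], [3, -1]].
Characteristic polynomial det(A - λI) = λ^2 - 7λ + 10 = 0.
Eigenvalues λ = 5, 2.
For λ=5: (A-λI) row 1 is [3, -6], so an eigenvector is (2, 1).
For λ=2: (A-λI) row 1 is [6, -6], so an eigenvector is (1, 1).
General solution: C_1e^(5t)(2,1) + C_2e^(2t)(1,1).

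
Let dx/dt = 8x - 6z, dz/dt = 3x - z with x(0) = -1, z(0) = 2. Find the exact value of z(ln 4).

A = [[8,-6],[3,-1]]; eigenvalues λ = 5, 2.
Eigenvectors: (2,1) for λ=5, (-1,-1) for λ=2.
From the initial condition, c_1 = -3, c_2 = -5.
z(ln 4) = (-3)(4^5)(1) + (-5)(4^2)(-1) = -2992.

-2992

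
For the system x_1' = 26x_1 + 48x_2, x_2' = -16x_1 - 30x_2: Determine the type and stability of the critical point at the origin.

saddle

A = [[26,48],[-16,-30]]; det(A-λI) = λ^2 + 4λ - 12.
λ = -6, 2: opposite signs.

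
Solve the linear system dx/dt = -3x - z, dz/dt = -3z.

x(t) = -C_1e^(-3t) - C_2te^(-3t) - 2C_2e^(-3t), z(t) = C_2e^(-3t)

Coefficient matrix A = [[-3, -1], [0, -3]].
Characteristic polynomial det(A - λI) = λ^2 + 6λ + 9 = 0.
Single eigenvalue λ = -3 with algebraic multiplicity 2.
Eigenvector v = (-1,0); generalized eigenvector w with (A-λI)w=v is (-2,1).
General solution: e^(-3t)[C_1·v + C_2·(t·v + w)].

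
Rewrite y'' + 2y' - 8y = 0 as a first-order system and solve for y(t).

Let x_1 = y, x_2 = y'. Then x_1' = x_2 and x_2' = 8x_1 - 2x_2.
A = [[0,1],[8,-2]]; det(A-λI) = λ^2 + 2λ - 8.
Eigenvalues λ = -4, 2 with eigenvectors (1,-4), (1,2).

y(t) = C_1e^(-4t) + C_2e^(2t)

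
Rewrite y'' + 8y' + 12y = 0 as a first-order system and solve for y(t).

y(t) = c_1e^(-6t) + c_2e^(-2t)

Let x_1 = y, x_2 = y'. Then x_1' = x_2 and x_2' = -12x_1 - 8x_2.
A = [[0,1],[-12,-8]]; det(A-λI) = λ^2 + 8λ + 12.
Eigenvalues λ = -6, -2 with eigenvectors (1,-6), (1,-2).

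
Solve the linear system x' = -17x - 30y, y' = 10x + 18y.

x(t) = -2C_1e^(-2t) - 3C_2e^(3t), y(t) = C_1e^(-2t) + 2C_2e^(3t)

Coefficient matrix A = [[-17, -30], [10, 18]].
Characteristic polynomial det(A - λI) = λ^2 - λ - 6 = 0.
Eigenvalues λ = -2, 3.
For λ=-2: (A-λI) row 1 is [-15, -30], so an eigenvector is (-2, 1).
For λ=3: (A-λI) row 1 is [-20, -30], so an eigenvector is (-3, 2).
General solution: C_1e^(-2t)(-2,1) + C_2e^(3t)(-3,2).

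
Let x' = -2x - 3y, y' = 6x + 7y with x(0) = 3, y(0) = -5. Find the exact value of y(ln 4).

-1028

A = [[-2,-3],[6,7]]; eigenvalues λ = 4, 1.
Eigenvectors: (1,-2) for λ=4, (-1,1) for λ=1.
From the initial condition, c_1 = 2, c_2 = -1.
y(ln 4) = (2)(4^4)(-2) + (-1)(4^1)(1) = -1028.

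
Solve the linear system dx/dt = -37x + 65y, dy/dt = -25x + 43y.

Coefficient matrix A = [[-37, 65], [-25, 43]].
Characteristic polynomial det(A - λI) = λ^2 - 6λ + 34 = 0.
Eigenvalues λ = 3 ± 5i (complex conjugate pair).
For λ=3+5i: an eigenvector is (-2,-1) - i(3,2) = (-2 - 3i, -1 - 2i).
A real fundamental pair from Re and Im of e^((3+5i)t)v: X_1 = e^(3t)(cos(5t)·(-2,-1) + sin(5t)·(3,2)), X_2 = e^(3t)(sin(5t)·(-2,-1) - cos(5t)·(3,2)).
General solution: K_1X_1 + K_2X_2.

x(t) = 3K_1e^(3t)sin(5t) - 2K_1e^(3t)cos(5t) - 2K_2e^(3t)sin(5t) - 3K_2e^(3t)cos(5t), y(t) = 2K_1e^(3t)sin(5t) - K_1e^(3t)cos(5t) - K_2e^(3t)sin(5t) - 2K_2e^(3t)cos(5t)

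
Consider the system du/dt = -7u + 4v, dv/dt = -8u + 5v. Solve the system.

Coefficient matrix A = [[-7, 4], [-8, 5]].
Characteristic polynomial det(A - λI) = λ^2 + 2λ - 3 = 0.
Eigenvalues λ = 1, -3.
For λ=1: (A-λI) row 1 is [-8, 4], so an eigenvector is (-1, -2).
For λ=-3: (A-λI) row 1 is [-4, 4], so an eigenvector is (-1, -1).
General solution: K_1e^(t)(-1,-2) + K_2e^(-3t)(-1,-1).

u(t) = -K_1e^(t) - K_2e^(-3t), v(t) = -2K_1e^(t) - K_2e^(-3t)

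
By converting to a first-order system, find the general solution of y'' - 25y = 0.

y(t) = C_1e^(-5t) + C_2e^(5t)

Let x_1 = y, x_2 = y'. Then x_1' = x_2 and x_2' = 25x_1.
A = [[0,1],[25,0]]; det(A-λI) = λ^2 - 25.
Eigenvalues λ = -5, 5 with eigenvectors (1,-5), (1,5).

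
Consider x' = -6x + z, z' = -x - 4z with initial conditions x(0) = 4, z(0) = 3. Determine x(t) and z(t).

x(t) = -te^(-5t) + 4e^(-5t), z(t) = -te^(-5t) + 3e^(-5t)

Coefficient matrix A = [[-6, 1], [-1, -4]].
Characteristic polynomial det(A - λI) = λ^2 + 10λ + 25 = 0.
Single eigenvalue λ = -5 with algebraic multiplicity 2.
Eigenvector v = (-1,-1); generalized eigenvector w with (A-λI)w=v is (1,0).
General solution: e^(-5t)[C_1·v + C_2·(t·v + w)].
Applying x(0)=4, z(0)=3 gives C_1=-3, C_2=1.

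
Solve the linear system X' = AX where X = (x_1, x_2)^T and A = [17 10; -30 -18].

x_1(t) = -2K_1e^(2t) - K_2e^(-3t), x_2(t) = 3K_1e^(2t) + 2K_2e^(-3t)

Coefficient matrix A = [[17, 10], [-30, -18]].
Characteristic polynomial det(A - λI) = λ^2 + λ - 6 = 0.
Eigenvalues λ = 2, -3.
For λ=2: (A-λI) row 1 is [15, 10], so an eigenvector is (-2, 3).
For λ=-3: (A-λI) row 1 is [20, 10], so an eigenvector is (-1, 2).
General solution: K_1e^(2t)(-2,3) + K_2e^(-3t)(-1,2).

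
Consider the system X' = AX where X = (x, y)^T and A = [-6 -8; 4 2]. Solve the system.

x(t) = C_1e^(-2t)sin(4t) + C_1e^(-2t)cos(4t) + C_2e^(-2t)sin(4t) - C_2e^(-2t)cos(4t), y(t) = -C_1e^(-2t)cos(4t) - C_2e^(-2t)sin(4t)

Coefficient matrix A = [[-6, -8], [4, 2]].
Characteristic polynomial det(A - λI) = λ^2 + 4λ + 20 = 0.
Eigenvalues λ = -2 ± 4i (complex conjugate pair).
For λ=-2+4i: an eigenvector is (1,-1) - i(1,0) = (1 - i, -1).
A real fundamental pair from Re and Im of e^((-2+4i)t)v: X_1 = e^(-2t)(cos(4t)·(1,-1) + sin(4t)·(1,0)), X_2 = e^(-2t)(sin(4t)·(1,-1) - cos(4t)·(1,0)).
General solution: C_1X_1 + C_2X_2.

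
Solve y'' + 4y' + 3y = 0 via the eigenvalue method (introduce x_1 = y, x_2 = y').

y(t) = C_1e^(-3t) + C_2e^(-t)

Let x_1 = y, x_2 = y'. Then x_1' = x_2 and x_2' = -3x_1 - 4x_2.
A = [[0,1],[-3,-4]]; det(A-λI) = λ^2 + 4λ + 3.
Eigenvalues λ = -3, -1 with eigenvectors (1,-3), (1,-1).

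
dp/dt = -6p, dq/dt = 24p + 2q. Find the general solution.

p(t) = C_1e^(-6t), q(t) = -3C_1e^(-6t) + C_2e^(2t)

Coefficient matrix A = [[-6, 0], [24, 2]].
Characteristic polynomial det(A - λI) = λ^2 + 4λ - 12 = 0.
Eigenvalues λ = -6, 2.
For λ=-6: (A-λI) row 2 is [24, 8], so an eigenvector is (1, -3).
For λ=2: (A-λI) row 1 is [-8, 0], so an eigenvector is (0, 1).
General solution: C_1e^(-6t)(1,-3) + C_2e^(2t)(0,1).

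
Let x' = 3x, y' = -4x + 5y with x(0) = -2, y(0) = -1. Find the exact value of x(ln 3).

-54

A = [[3,0],[-4,5]]; eigenvalues λ = 3, 5.
Eigenvectors: (1,2) for λ=3, (0,-1) for λ=5.
From the initial condition, c_1 = -2, c_2 = -3.
x(ln 3) = (-2)(3^3)(1) + (-3)(3^5)(0) = -54.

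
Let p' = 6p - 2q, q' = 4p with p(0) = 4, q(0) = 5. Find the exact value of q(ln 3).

261

A = [[6,-2],[4,0]]; eigenvalues λ = 2, 4.
Eigenvectors: (-1,-2) for λ=2, (1,1) for λ=4.
From the initial condition, c_1 = -1, c_2 = 3.
q(ln 3) = (-1)(3^2)(-2) + (3)(3^4)(1) = 261.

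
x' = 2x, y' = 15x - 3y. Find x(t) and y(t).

x(t) = -c_2e^(2t), y(t) = -c_1e^(-3t) - 3c_2e^(2t)

Coefficient matrix A = [[2, 0], [15, -3]].
Characteristic polynomial det(A - λI) = λ^2 + λ - 6 = 0.
Eigenvalues λ = -3, 2.
For λ=-3: (A-λI) row 1 is [5, 0], so an eigenvector is (0, -1).
For λ=2: (A-λI) row 2 is [15, -5], so an eigenvector is (-1, -3).
General solution: c_1e^(-3t)(0,-1) + c_2e^(2t)(-1,-3).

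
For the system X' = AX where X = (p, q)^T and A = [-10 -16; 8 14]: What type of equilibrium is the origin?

A = [[-10,-16],[8,14]]; det(A-λI) = λ^2 - 4λ - 12.
λ = 6, -2: opposite signs.

saddle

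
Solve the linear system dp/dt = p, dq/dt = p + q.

Coefficient matrix A = [[1, 0], [1, 1]].
Characteristic polynomial det(A - λI) = λ^2 - 2λ + 1 = 0.
Single eigenvalue λ = 1 with algebraic multiplicity 2.
Eigenvector v = (0,-1); generalized eigenvector w with (A-λI)w=v is (-1,-3).
General solution: e^(t)[c_1·v + c_2·(t·v + w)].

p(t) = -c_2e^(t), q(t) = -c_1e^(t) - c_2te^(t) - 3c_2e^(t)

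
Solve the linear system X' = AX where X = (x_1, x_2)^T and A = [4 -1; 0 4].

Coefficient matrix A = [[4, -1], [0, 4]].
Characteristic polynomial det(A - λI) = λ^2 - 8λ + 16 = 0.
Single eigenvalue λ = 4 with algebraic multiplicity 2.
Eigenvector v = (-1,0); generalized eigenvector w with (A-λI)w=v is (3,1).
General solution: e^(4t)[C_1·v + C_2·(t·v + w)].

x_1(t) = -C_1e^(4t) - C_2te^(4t) + 3C_2e^(4t), x_2(t) = C_2e^(4t)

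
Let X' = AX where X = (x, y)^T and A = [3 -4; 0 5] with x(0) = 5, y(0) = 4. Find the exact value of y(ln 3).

A = [[3,-4],[0,5]]; eigenvalues λ = 5, 3.
Eigenvectors: (-2,1) for λ=5, (1,0) for λ=3.
From the initial condition, c_1 = 4, c_2 = 13.
y(ln 3) = (4)(3^5)(1) + (13)(3^3)(0) = 972.

972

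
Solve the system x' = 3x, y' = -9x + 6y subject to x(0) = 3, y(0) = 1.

Coefficient matrix A = [[3, 0], [-9, 6]].
Characteristic polynomial det(A - λI) = λ^2 - 9λ + 18 = 0.
Eigenvalues λ = 3, 6.
For λ=3: (A-λI) row 2 is [-9, 3], so an eigenvector is (-1, -3).
For λ=6: (A-λI) row 1 is [-3, 0], so an eigenvector is (0, 1).
General solution: K_1e^(3t)(-1,-3) + K_2e^(6t)(0,1).
Applying x(0)=3, y(0)=1 gives K_1=-3, K_2=-8.

x(t) = 3e^(3t), y(t) = -8e^(6t) + 9e^(3t)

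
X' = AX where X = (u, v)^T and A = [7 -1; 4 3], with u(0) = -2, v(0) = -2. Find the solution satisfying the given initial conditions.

u(t) = -2te^(5t) - 2e^(5t), v(t) = -4te^(5t) - 2e^(5t)

Coefficient matrix A = [[7, -1], [4, 3]].
Characteristic polynomial det(A - λI) = λ^2 - 10λ + 25 = 0.
Single eigenvalue λ = 5 with algebraic multiplicity 2.
Eigenvector v = (1,2); generalized eigenvector w with (A-λI)w=v is (2,3).
General solution: e^(5t)[C_1·v + C_2·(t·v + w)].
Applying u(0)=-2, v(0)=-2 gives C_1=2, C_2=-2.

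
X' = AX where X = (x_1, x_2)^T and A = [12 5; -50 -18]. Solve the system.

x_1(t) = -c_1e^(-3t)cos(5t) - c_2e^(-3t)sin(5t), x_2(t) = c_1e^(-3t)sin(5t) + 3c_1e^(-3t)cos(5t) + 3c_2e^(-3t)sin(5t) - c_2e^(-3t)cos(5t)

Coefficient matrix A = [[12, 5], [-50, -18]].
Characteristic polynomial det(A - λI) = λ^2 + 6λ + 34 = 0.
Eigenvalues λ = -3 ± 5i (complex conjugate pair).
For λ=-3+5i: an eigenvector is (-1,3) - i(0,1) = (-1, 3 - i).
A real fundamental pair from Re and Im of e^((-3+5i)t)v: X_1 = e^(-3t)(cos(5t)·(-1,3) + sin(5t)·(0,1)), X_2 = e^(-3t)(sin(5t)·(-1,3) - cos(5t)·(0,1)).
General solution: c_1X_1 + c_2X_2.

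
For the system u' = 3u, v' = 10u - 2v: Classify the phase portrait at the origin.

A = [[3,0],[10,-2]]; det(A-λI) = λ^2 - λ - 6.
λ = 3, -2: opposite signs.

saddle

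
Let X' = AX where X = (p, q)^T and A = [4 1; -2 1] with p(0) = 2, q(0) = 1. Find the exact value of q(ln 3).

-81

A = [[4,1],[-2,1]]; eigenvalues λ = 2, 3.
Eigenvectors: (1,-2) for λ=2, (-1,1) for λ=3.
From the initial condition, c_1 = -3, c_2 = -5.
q(ln 3) = (-3)(3^2)(-2) + (-5)(3^3)(1) = -81.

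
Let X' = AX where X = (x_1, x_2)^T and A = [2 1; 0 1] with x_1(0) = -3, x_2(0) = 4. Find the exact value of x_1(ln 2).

A = [[2,1],[0,1]]; eigenvalues λ = 1, 2.
Eigenvectors: (1,-1) for λ=1, (-1,0) for λ=2.
From the initial condition, c_1 = -4, c_2 = -1.
x_1(ln 2) = (-4)(2^1)(1) + (-1)(2^2)(-1) = -4.

-4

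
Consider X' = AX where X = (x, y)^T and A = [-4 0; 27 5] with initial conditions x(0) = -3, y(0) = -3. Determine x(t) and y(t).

x(t) = -3e^(-4t), y(t) = -12e^(5t) + 9e^(-4t)

Coefficient matrix A = [[-4, 0], [27, 5]].
Characteristic polynomial det(A - λI) = λ^2 - λ - 20 = 0.
Eigenvalues λ = 5, -4.
For λ=5: (A-λI) row 1 is [-9, 0], so an eigenvector is (0, -1).
For λ=-4: (A-λI) row 2 is [27, 9], so an eigenvector is (-1, 3).
General solution: K_1e^(5t)(0,-1) + K_2e^(-4t)(-1,3).
Applying x(0)=-3, y(0)=-3 gives K_1=12, K_2=3.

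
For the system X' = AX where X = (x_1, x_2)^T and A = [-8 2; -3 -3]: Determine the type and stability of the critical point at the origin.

A = [[-8,2],[-3,-3]]; det(A-λI) = λ^2 + 11λ + 30.
λ = -6, -5: both negative.

stable node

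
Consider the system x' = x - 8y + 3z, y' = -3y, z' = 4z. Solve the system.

x(t) = K_1e^(t) + K_2e^(4t) + 2K_3e^(-3t), y(t) = K_3e^(-3t), z(t) = K_2e^(4t)

Coefficient matrix A = [[1, -8, 3], [0, -3, 0], [0, 0, 4]].
det(A - λI) = 0 gives eigenvalues λ = 1, 4, -3.
For λ=1: eigenvector (1,0,0).
For λ=4: eigenvector (1,0,1).
For λ=-3: eigenvector (2,1,0).
General solution: K_1e^(t)(1,0,0) + K_2e^(4t)(1,0,1) + K_3e^(-3t)(2,1,0).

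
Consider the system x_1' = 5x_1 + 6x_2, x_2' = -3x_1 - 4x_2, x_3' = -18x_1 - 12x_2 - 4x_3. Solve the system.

x_1(t) = C_1e^(-t) + 2C_3e^(2t), x_2(t) = -C_1e^(-t) - C_3e^(2t), x_3(t) = -2C_1e^(-t) + C_2e^(-4t) - 4C_3e^(2t)

Coefficient matrix A = [[5, 6, 0], [-3, -4, 0], [-18, -12, -4]].
det(A - λI) = 0 gives eigenvalues λ = -1, -4, 2.
For λ=-1: eigenvector (1,-1,-2).
For λ=-4: eigenvector (0,0,1).
For λ=2: eigenvector (2,-1,-4).
General solution: C_1e^(-t)(1,-1,-2) + C_2e^(-4t)(0,0,1) + C_3e^(2t)(2,-1,-4).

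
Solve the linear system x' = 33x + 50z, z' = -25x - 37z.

x(t) = c_1e^(-2t)sin(5t) + 3c_1e^(-2t)cos(5t) + 3c_2e^(-2t)sin(5t) - c_2e^(-2t)cos(5t), z(t) = -c_1e^(-2t)sin(5t) - 2c_1e^(-2t)cos(5t) - 2c_2e^(-2t)sin(5t) + c_2e^(-2t)cos(5t)

Coefficient matrix A = [[33, 50], [-25, -37]].
Characteristic polynomial det(A - λI) = λ^2 + 4λ + 29 = 0.
Eigenvalues λ = -2 ± 5i (complex conjugate pair).
For λ=-2+5i: an eigenvector is (3,-2) - i(1,-1) = (3 - i, -2 + i).
A real fundamental pair from Re and Im of e^((-2+5i)t)v: X_1 = e^(-2t)(cos(5t)·(3,-2) + sin(5t)·(1,-1)), X_2 = e^(-2t)(sin(5t)·(3,-2) - cos(5t)·(1,-1)).
General solution: c_1X_1 + c_2X_2.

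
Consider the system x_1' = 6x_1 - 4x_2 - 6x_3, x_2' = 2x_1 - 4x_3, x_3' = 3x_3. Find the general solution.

x_1(t) = 2C_1e^(4t) + C_2e^(2t) + 2C_3e^(3t), x_2(t) = C_1e^(4t) + C_2e^(2t), x_3(t) = C_3e^(3t)

Coefficient matrix A = [[6, -4, -6], [2, 0, -4], [0, 0, 3]].
det(A - λI) = 0 gives eigenvalues λ = 4, 2, 3.
For λ=4: eigenvector (2,1,0).
For λ=2: eigenvector (1,1,0).
For λ=3: eigenvector (2,0,1).
General solution: C_1e^(4t)(2,1,0) + C_2e^(2t)(1,1,0) + C_3e^(3t)(2,0,1).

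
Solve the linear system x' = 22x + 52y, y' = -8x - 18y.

x(t) = -3K_1e^(2t)sin(4t) + 2K_1e^(2t)cos(4t) + 2K_2e^(2t)sin(4t) + 3K_2e^(2t)cos(4t), y(t) = K_1e^(2t)sin(4t) - K_1e^(2t)cos(4t) - K_2e^(2t)sin(4t) - K_2e^(2t)cos(4t)

Coefficient matrix A = [[22, 52], [-8, -18]].
Characteristic polynomial det(A - λI) = λ^2 - 4λ + 20 = 0.
Eigenvalues λ = 2 ± 4i (complex conjugate pair).
For λ=2+4i: an eigenvector is (2,-1) - i(-3,1) = (2 + 3i, -1 - i).
A real fundamental pair from Re and Im of e^((2+4i)t)v: X_1 = e^(2t)(cos(4t)·(2,-1) + sin(4t)·(-3,1)), X_2 = e^(2t)(sin(4t)·(2,-1) - cos(4t)·(-3,1)).
General solution: K_1X_1 + K_2X_2.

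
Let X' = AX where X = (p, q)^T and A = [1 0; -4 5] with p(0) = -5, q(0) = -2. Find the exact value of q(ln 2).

A = [[1,0],[-4,5]]; eigenvalues λ = 5, 1.
Eigenvectors: (0,1) for λ=5, (-1,-1) for λ=1.
From the initial condition, c_1 = 3, c_2 = 5.
q(ln 2) = (3)(2^5)(1) + (5)(2^1)(-1) = 86.

86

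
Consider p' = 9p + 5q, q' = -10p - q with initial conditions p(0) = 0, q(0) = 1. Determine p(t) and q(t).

p(t) = e^(4t)sin(5t), q(t) = -e^(4t)sin(5t) + e^(4t)cos(5t)

Coefficient matrix A = [[9, 5], [-10, -1]].
Characteristic polynomial det(A - λI) = λ^2 - 8λ + 41 = 0.
Eigenvalues λ = 4 ± 5i (complex conjugate pair).
For λ=4+5i: an eigenvector is (0,1) - i(1,-1) = (0 - i, 1 + i).
A real fundamental pair from Re and Im of e^((4+5i)t)v: X_1 = e^(4t)(cos(5t)·(0,1) + sin(5t)·(1,-1)), X_2 = e^(4t)(sin(5t)·(0,1) - cos(5t)·(1,-1)).
General solution: c_1X_1 + c_2X_2.
Applying p(0)=0, q(0)=1 gives c_1=1, c_2=0.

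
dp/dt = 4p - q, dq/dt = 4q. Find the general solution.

Coefficient matrix A = [[4, -1], [0, 4]].
Characteristic polynomial det(A - λI) = λ^2 - 8λ + 16 = 0.
Single eigenvalue λ = 4 with algebraic multiplicity 2.
Eigenvector v = (1,0); generalized eigenvector w with (A-λI)w=v is (3,-1).
General solution: e^(4t)[K_1·v + K_2·(t·v + w)].

p(t) = K_1e^(4t) + K_2te^(4t) + 3K_2e^(4t), q(t) = -K_2e^(4t)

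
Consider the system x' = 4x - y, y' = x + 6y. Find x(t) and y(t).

Coefficient matrix A = [[4, -1], [1, 6]].
Characteristic polynomial det(A - λI) = λ^2 - 10λ + 25 = 0.
Single eigenvalue λ = 5 with algebraic multiplicity 2.
Eigenvector v = (1,-1); generalized eigenvector w with (A-λI)w=v is (1,-2).
General solution: e^(5t)[c_1·v + c_2·(t·v + w)].

x(t) = c_1e^(5t) + c_2te^(5t) + c_2e^(5t), y(t) = -c_1e^(5t) - c_2te^(5t) - 2c_2e^(5t)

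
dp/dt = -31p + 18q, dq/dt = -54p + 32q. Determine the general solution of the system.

p(t) = C_1e^(5t) - 2C_2e^(-4t), q(t) = 2C_1e^(5t) - 3C_2e^(-4t)

Coefficient matrix A = [[-31, 18], [-54, 32]].
Characteristic polynomial det(A - λI) = λ^2 - λ - 20 = 0.
Eigenvalues λ = 5, -4.
For λ=5: (A-λI) row 1 is [-36, 18], so an eigenvector is (1, 2).
For λ=-4: (A-λI) row 1 is [-27, 18], so an eigenvector is (-2, -3).
General solution: C_1e^(5t)(1,2) + C_2e^(-4t)(-2,-3).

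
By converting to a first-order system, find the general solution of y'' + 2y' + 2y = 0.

Let x_1 = y, x_2 = y'. Then x_1' = x_2 and x_2' = -2x_1 - 2x_2.
A = [[0,1],[-2,-2]]; det(A-λI) = λ^2 + 2λ + 2.
Eigenvalues λ = -1 ± i.

y(t) = c_1e^(-t)cos(t) + c_2e^(-t)sin(t)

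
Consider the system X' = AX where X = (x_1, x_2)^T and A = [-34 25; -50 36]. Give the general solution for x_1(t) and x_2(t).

x_1(t) = -2C_1e^(t)sin(5t) + C_1e^(t)cos(5t) + C_2e^(t)sin(5t) + 2C_2e^(t)cos(5t), x_2(t) = -3C_1e^(t)sin(5t) + C_1e^(t)cos(5t) + C_2e^(t)sin(5t) + 3C_2e^(t)cos(5t)

Coefficient matrix A = [[-34, 25], [-50, 36]].
Characteristic polynomial det(A - λI) = λ^2 - 2λ + 26 = 0.
Eigenvalues λ = 1 ± 5i (complex conjugate pair).
For λ=1+5i: an eigenvector is (1,1) - i(-2,-3) = (1 + 2i, 1 + 3i).
A real fundamental pair from Re and Im of e^((1+5i)t)v: X_1 = e^(t)(cos(5t)·(1,1) + sin(5t)·(-2,-3)), X_2 = e^(t)(sin(5t)·(1,1) - cos(5t)·(-2,-3)).
General solution: C_1X_1 + C_2X_2.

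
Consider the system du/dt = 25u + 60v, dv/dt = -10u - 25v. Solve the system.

u(t) = 3C_1e^(5t) + 2C_2e^(-5t), v(t) = -C_1e^(5t) - C_2e^(-5t)

Coefficient matrix A = [[25, 60], [-10, -25]].
Characteristic polynomial det(A - λI) = λ^2 - 25 = 0.
Eigenvalues λ = 5, -5.
For λ=5: (A-λI) row 1 is [20, 60], so an eigenvector is (3, -1).
For λ=-5: (A-λI) row 1 is [30, 60], so an eigenvector is (2, -1).
General solution: C_1e^(5t)(3,-1) + C_2e^(-5t)(2,-1).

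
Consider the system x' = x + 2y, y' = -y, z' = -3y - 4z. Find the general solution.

Coefficient matrix A = [[1, 2, 0], [0, -1, 0], [0, -3, -4]].
det(A - λI) = 0 gives eigenvalues λ = -4, -1, 1.
For λ=-4: eigenvector (0,0,-1).
For λ=-1: eigenvector (-1,1,-1).
For λ=1: eigenvector (1,0,0).
General solution: c_1e^(-4t)(0,0,-1) + c_2e^(-t)(-1,1,-1) + c_3e^(t)(1,0,0).

x(t) = -c_2e^(-t) + c_3e^(t), y(t) = c_2e^(-t), z(t) = -c_1e^(-4t) - c_2e^(-t)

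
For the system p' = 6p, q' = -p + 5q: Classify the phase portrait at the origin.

unstable node

A = [[6,0],[-1,5]]; det(A-λI) = λ^2 - 11λ + 30.
λ = 5, 6: both positive.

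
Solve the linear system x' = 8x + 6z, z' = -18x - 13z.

x(t) = -2C_1e^(-t) + C_2e^(-4t), z(t) = 3C_1e^(-t) - 2C_2e^(-4t)

Coefficient matrix A = [[8, 6], [-18, -13]].
Characteristic polynomial det(A - λI) = λ^2 + 5λ + 4 = 0.
Eigenvalues λ = -1, -4.
For λ=-1: (A-λI) row 1 is [9, 6], so an eigenvector is (-2, 3).
For λ=-4: (A-λI) row 1 is [12, 6], so an eigenvector is (1, -2).
General solution: C_1e^(-t)(-2,3) + C_2e^(-4t)(1,-2).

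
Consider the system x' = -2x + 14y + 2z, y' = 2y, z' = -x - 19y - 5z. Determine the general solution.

Coefficient matrix A = [[-2, 14, 2], [0, 2, 0], [-1, -19, -5]].
det(A - λI) = 0 gives eigenvalues λ = -3, 2, -4.
For λ=-3: eigenvector (2,0,-1).
For λ=2: eigenvector (2,1,-3).
For λ=-4: eigenvector (-1,0,1).
General solution: c_1e^(-3t)(2,0,-1) + c_2e^(2t)(2,1,-3) + c_3e^(-4t)(-1,0,1).

x(t) = 2c_1e^(-3t) + 2c_2e^(2t) - c_3e^(-4t), y(t) = c_2e^(2t), z(t) = -c_1e^(-3t) - 3c_2e^(2t) + c_3e^(-4t)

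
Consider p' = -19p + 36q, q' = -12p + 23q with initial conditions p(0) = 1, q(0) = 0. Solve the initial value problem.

Coefficient matrix A = [[-19, 36], [-12, 23]].
Characteristic polynomial det(A - λI) = λ^2 - 4λ - 5 = 0.
Eigenvalues λ = -1, 5.
For λ=-1: (A-λI) row 1 is [-18, 36], so an eigenvector is (2, 1).
For λ=5: (A-λI) row 1 is [-24, 36], so an eigenvector is (3, 2).
General solution: c_1e^(-t)(2,1) + c_2e^(5t)(3,2).
Applying p(0)=1, q(0)=0 gives c_1=2, c_2=-1.

p(t) = -3e^(5t) + 4e^(-t), q(t) = -2e^(5t) + 2e^(-t)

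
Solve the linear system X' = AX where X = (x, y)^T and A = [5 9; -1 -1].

Coefficient matrix A = [[5, 9], [-1, -1]].
Characteristic polynomial det(A - λI) = λ^2 - 4λ + 4 = 0.
Single eigenvalue λ = 2 with algebraic multiplicity 2.
Eigenvector v = (3,-1); generalized eigenvector w with (A-λI)w=v is (1,0).
General solution: e^(2t)[C_1·v + C_2·(t·v + w)].

x(t) = 3C_1e^(2t) + 3C_2te^(2t) + C_2e^(2t), y(t) = -C_1e^(2t) - C_2te^(2t)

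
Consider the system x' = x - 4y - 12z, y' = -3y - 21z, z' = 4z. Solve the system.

Coefficient matrix A = [[1, -4, -12], [0, -3, -21], [0, 0, 4]].
det(A - λI) = 0 gives eigenvalues λ = 1, -3, 4.
For λ=1: eigenvector (1,0,0).
For λ=-3: eigenvector (1,1,0).
For λ=4: eigenvector (0,-3,1).
General solution: c_1e^(t)(1,0,0) + c_2e^(-3t)(1,1,0) + c_3e^(4t)(0,-3,1).

x(t) = c_1e^(t) + c_2e^(-3t), y(t) = c_2e^(-3t) - 3c_3e^(4t), z(t) = c_3e^(4t)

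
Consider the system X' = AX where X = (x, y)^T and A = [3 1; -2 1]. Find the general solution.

Coefficient matrix A = [[3, 1], [-2, 1]].
Characteristic polynomial det(A - λI) = λ^2 - 4λ + 5 = 0.
Eigenvalues λ = 2 ± i (complex conjugate pair).
For λ=2+i: an eigenvector is (-1,1) - i(0,1) = (-1, 1 - i).
A real fundamental pair from Re and Im of e^((2+i)t)v: X_1 = e^(2t)(cos(t)·(-1,1) + sin(t)·(0,1)), X_2 = e^(2t)(sin(t)·(-1,1) - cos(t)·(0,1)).
General solution: K_1X_1 + K_2X_2.

x(t) = -K_1e^(2t)cos(t) - K_2e^(2t)sin(t), y(t) = K_1e^(2t)sin(t) + K_1e^(2t)cos(t) + K_2e^(2t)sin(t) - K_2e^(2t)cos(t)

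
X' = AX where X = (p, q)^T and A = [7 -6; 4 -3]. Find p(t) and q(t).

Coefficient matrix A = [[7, -6], [4, -3]].
Characteristic polynomial det(A - λI) = λ^2 - 4λ + 3 = 0.
Eigenvalues λ = 3, 1.
For λ=3: (A-λI) row 1 is [4, -6], so an eigenvector is (3, 2).
For λ=1: (A-λI) row 1 is [6, -6], so an eigenvector is (-1, -1).
General solution: K_1e^(3t)(3,2) + K_2e^(t)(-1,-1).

p(t) = 3K_1e^(3t) - K_2e^(t), q(t) = 2K_1e^(3t) - K_2e^(t)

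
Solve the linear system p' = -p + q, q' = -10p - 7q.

p(t) = K_1e^(-4t)cos(t) + K_2e^(-4t)sin(t), q(t) = -K_1e^(-4t)sin(t) - 3K_1e^(-4t)cos(t) - 3K_2e^(-4t)sin(t) + K_2e^(-4t)cos(t)

Coefficient matrix A = [[-1, 1], [-10, -7]].
Characteristic polynomial det(A - λI) = λ^2 + 8λ + 17 = 0.
Eigenvalues λ = -4 ± i (complex conjugate pair).
For λ=-4+i: an eigenvector is (1,-3) - i(0,-1) = (1, -3 + i).
A real fundamental pair from Re and Im of e^((-4+i)t)v: X_1 = e^(-4t)(cos(t)·(1,-3) + sin(t)·(0,-1)), X_2 = e^(-4t)(sin(t)·(1,-3) - cos(t)·(0,-1)).
General solution: K_1X_1 + K_2X_2.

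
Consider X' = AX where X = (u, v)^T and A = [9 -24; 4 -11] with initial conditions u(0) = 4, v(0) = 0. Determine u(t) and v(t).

Coefficient matrix A = [[9, -24], [4, -11]].
Characteristic polynomial det(A - λI) = λ^2 + 2λ - 3 = 0.
Eigenvalues λ = 1, -3.
For λ=1: (A-λI) row 1 is [8, -24], so an eigenvector is (3, 1).
For λ=-3: (A-λI) row 1 is [12, -24], so an eigenvector is (2, 1).
General solution: K_1e^(t)(3,1) + K_2e^(-3t)(2,1).
Applying u(0)=4, v(0)=0 gives K_1=4, K_2=-4.

u(t) = 12e^(t) - 8e^(-3t), v(t) = 4e^(t) - 4e^(-3t)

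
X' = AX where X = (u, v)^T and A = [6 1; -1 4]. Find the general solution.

Coefficient matrix A = [[6, 1], [-1, 4]].
Characteristic polynomial det(A - λI) = λ^2 - 10λ + 25 = 0.
Single eigenvalue λ = 5 with algebraic multiplicity 2.
Eigenvector v = (1,-1); generalized eigenvector w with (A-λI)w=v is (1,0).
General solution: e^(5t)[c_1·v + c_2·(t·v + w)].

u(t) = c_1e^(5t) + c_2te^(5t) + c_2e^(5t), v(t) = -c_1e^(5t) - c_2te^(5t)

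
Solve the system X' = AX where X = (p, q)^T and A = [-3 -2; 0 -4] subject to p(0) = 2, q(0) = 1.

Coefficient matrix A = [[-3, -2], [0, -4]].
Characteristic polynomial det(A - λI) = λ^2 + 7λ + 12 = 0.
Eigenvalues λ = -3, -4.
For λ=-3: (A-λI) row 1 is [0, -2], so an eigenvector is (1, 0).
For λ=-4: (A-λI) row 1 is [1, -2], so an eigenvector is (-2, -1).
General solution: K_1e^(-3t)(1,0) + K_2e^(-4t)(-2,-1).
Applying p(0)=2, q(0)=1 gives K_1=0, K_2=-1.

p(t) = 2e^(-4t), q(t) = e^(-4t)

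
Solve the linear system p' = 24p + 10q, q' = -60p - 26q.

Coefficient matrix A = [[24, 10], [-60, -26]].
Characteristic polynomial det(A - λI) = λ^2 + 2λ - 24 = 0.
Eigenvalues λ = 4, -6.
For λ=4: (A-λI) row 1 is [20, 10], so an eigenvector is (1, -2).
For λ=-6: (A-λI) row 1 is [30, 10], so an eigenvector is (-1, 3).
General solution: c_1e^(4t)(1,-2) + c_2e^(-6t)(-1,3).

p(t) = c_1e^(4t) - c_2e^(-6t), q(t) = -2c_1e^(4t) + 3c_2e^(-6t)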